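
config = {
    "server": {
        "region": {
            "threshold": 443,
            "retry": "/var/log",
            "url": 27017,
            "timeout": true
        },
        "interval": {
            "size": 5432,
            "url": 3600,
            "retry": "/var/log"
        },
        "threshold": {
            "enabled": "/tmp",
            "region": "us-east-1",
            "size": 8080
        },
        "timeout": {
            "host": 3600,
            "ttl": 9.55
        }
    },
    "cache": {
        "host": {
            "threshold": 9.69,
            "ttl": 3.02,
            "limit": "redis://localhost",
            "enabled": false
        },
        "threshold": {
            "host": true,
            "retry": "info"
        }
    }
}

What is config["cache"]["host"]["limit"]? "redis://localhost"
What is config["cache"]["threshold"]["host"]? True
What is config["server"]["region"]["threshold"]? 443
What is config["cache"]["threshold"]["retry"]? "info"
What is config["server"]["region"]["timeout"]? True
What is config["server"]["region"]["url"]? 27017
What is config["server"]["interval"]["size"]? 5432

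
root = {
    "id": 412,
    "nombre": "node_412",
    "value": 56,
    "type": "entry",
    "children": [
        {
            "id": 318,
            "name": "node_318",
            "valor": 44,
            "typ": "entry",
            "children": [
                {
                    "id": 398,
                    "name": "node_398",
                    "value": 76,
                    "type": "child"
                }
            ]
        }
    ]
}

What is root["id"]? 412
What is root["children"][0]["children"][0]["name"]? "node_398"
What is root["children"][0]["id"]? 318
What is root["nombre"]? "node_412"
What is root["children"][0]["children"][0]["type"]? "child"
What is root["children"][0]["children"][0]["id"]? 398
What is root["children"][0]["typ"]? "entry"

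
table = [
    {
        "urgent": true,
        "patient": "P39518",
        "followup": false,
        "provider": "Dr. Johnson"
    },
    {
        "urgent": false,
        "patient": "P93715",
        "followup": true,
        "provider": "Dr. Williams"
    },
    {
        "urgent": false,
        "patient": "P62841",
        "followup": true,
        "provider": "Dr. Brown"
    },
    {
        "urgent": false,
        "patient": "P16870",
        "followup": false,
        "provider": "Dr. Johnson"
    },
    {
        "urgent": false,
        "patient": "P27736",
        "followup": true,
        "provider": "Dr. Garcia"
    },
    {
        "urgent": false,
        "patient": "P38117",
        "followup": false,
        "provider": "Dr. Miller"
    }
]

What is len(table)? 6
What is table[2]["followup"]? True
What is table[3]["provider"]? "Dr. Johnson"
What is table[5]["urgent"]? False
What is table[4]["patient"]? "P27736"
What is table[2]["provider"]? "Dr. Brown"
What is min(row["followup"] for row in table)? False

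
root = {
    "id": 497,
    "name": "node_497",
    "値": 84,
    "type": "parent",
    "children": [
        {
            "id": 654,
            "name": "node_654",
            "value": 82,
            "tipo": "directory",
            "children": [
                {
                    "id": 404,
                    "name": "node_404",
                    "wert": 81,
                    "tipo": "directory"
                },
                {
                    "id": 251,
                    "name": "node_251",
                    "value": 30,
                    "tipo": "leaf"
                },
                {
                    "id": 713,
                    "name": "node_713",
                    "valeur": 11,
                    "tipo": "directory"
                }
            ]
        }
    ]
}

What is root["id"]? 497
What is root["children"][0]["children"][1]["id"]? 251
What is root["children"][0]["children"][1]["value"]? 30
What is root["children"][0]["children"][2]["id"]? 713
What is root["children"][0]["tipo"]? "directory"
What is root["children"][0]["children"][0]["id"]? 404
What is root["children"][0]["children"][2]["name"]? "node_713"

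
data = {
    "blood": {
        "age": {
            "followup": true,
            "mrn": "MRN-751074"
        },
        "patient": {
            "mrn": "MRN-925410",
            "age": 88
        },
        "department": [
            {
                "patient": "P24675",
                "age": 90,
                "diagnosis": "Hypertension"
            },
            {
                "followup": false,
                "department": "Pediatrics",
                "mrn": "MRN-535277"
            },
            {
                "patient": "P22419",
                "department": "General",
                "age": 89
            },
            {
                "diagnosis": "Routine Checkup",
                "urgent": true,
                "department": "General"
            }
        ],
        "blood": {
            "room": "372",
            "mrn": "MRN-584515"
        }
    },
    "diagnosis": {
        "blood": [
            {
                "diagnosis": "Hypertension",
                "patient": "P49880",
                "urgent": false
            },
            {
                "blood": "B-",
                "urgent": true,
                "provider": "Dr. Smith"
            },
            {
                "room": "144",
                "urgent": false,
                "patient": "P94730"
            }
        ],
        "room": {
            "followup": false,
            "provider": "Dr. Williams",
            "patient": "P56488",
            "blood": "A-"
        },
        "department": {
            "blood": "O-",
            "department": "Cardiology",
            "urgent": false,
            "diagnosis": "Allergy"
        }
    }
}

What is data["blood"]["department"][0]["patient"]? "P24675"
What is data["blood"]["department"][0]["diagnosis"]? "Hypertension"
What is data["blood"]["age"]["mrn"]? "MRN-751074"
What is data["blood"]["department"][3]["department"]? "General"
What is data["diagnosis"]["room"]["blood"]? "A-"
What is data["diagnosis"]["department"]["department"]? "Cardiology"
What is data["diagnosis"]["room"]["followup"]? False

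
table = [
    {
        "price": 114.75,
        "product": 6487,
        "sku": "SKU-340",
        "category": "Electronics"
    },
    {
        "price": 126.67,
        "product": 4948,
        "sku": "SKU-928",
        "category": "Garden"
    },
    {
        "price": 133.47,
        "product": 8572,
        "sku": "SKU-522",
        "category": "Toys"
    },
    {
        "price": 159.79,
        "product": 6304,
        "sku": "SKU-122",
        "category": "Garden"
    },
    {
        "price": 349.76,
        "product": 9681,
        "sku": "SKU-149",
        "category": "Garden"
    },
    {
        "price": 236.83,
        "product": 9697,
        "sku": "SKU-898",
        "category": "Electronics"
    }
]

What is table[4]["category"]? "Garden"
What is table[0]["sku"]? "SKU-340"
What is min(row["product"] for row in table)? 4948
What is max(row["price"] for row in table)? 349.76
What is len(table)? 6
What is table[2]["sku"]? "SKU-522"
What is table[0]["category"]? "Electronics"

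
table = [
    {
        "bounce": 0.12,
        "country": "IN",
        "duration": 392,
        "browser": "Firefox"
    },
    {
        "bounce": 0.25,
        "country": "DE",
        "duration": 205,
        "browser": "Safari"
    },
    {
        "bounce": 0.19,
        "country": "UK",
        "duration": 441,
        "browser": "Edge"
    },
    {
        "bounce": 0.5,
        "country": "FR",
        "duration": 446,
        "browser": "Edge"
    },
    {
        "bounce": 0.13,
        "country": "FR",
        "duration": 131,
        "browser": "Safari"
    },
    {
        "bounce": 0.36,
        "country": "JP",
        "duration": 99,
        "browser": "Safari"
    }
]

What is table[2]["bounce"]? 0.19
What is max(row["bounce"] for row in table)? 0.5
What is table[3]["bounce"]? 0.5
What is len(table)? 6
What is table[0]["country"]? "IN"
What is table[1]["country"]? "DE"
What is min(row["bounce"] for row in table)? 0.12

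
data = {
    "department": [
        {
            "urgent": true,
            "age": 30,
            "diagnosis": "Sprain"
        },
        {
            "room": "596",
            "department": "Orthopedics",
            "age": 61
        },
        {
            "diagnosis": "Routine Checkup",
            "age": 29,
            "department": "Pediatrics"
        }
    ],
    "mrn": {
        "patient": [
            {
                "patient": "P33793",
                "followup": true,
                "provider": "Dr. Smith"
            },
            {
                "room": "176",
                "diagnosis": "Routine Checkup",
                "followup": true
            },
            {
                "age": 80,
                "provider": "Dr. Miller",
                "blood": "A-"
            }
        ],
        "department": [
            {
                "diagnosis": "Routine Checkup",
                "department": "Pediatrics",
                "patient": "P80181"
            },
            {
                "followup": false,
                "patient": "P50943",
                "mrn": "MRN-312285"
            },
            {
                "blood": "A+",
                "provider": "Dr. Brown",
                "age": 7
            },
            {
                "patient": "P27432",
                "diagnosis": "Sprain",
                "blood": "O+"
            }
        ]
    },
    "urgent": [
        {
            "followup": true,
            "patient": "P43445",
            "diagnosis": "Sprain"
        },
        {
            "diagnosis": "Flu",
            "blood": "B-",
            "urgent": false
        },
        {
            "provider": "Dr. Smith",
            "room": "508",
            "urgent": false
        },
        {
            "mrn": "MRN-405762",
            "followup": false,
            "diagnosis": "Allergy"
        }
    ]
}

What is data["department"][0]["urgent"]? True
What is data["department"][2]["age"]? 29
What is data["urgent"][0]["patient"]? "P43445"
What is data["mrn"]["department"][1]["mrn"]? "MRN-312285"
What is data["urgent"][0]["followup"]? True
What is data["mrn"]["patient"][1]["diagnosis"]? "Routine Checkup"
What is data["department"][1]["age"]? 61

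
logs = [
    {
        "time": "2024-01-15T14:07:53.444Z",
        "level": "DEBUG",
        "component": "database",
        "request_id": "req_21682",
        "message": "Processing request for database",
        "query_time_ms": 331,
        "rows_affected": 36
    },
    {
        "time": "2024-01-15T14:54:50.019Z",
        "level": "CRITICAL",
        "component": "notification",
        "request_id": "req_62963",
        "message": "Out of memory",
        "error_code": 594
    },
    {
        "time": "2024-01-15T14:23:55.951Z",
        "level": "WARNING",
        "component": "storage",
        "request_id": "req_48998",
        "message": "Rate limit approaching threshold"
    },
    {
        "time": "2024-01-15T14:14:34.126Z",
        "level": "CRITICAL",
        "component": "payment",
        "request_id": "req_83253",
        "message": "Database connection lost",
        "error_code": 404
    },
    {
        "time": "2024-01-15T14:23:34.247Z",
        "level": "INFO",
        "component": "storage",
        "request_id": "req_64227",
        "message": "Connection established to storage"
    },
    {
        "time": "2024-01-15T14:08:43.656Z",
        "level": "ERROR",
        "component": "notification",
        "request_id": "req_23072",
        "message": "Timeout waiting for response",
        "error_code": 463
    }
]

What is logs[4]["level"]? "INFO"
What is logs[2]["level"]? "WARNING"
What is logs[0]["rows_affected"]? 36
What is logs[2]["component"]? "storage"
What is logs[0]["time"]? "2024-01-15T14:07:53.444Z"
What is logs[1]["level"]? "CRITICAL"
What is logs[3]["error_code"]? 404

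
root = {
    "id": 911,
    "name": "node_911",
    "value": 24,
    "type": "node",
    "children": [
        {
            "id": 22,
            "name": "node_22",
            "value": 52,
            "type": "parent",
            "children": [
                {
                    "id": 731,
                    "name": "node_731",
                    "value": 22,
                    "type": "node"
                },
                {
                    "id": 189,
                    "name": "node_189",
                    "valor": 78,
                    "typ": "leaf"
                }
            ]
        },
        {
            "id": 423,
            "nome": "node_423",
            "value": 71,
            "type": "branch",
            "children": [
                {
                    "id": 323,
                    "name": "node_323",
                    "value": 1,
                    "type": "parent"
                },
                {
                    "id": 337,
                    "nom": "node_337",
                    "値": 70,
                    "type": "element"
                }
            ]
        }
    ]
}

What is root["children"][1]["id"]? 423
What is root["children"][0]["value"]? 52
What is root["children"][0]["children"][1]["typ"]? "leaf"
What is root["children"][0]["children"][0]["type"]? "node"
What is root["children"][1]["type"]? "branch"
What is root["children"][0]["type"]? "parent"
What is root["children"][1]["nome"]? "node_423"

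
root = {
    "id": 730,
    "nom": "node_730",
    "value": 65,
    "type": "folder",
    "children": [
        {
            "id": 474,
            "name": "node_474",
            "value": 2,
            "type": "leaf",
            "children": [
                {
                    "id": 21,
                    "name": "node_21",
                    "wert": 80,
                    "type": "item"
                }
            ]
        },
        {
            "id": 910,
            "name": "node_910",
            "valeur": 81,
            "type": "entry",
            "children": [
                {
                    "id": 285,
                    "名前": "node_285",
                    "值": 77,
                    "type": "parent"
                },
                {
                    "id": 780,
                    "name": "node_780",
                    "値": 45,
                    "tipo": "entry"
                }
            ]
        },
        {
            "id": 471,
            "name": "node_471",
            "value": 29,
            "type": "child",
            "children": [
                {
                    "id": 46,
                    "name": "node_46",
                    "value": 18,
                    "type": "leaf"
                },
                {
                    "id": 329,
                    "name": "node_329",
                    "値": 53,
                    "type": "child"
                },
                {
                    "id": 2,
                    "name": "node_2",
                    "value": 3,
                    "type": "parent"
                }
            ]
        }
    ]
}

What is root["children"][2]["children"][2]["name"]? "node_2"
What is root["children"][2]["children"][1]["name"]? "node_329"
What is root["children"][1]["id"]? 910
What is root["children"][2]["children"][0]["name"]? "node_46"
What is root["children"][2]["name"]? "node_471"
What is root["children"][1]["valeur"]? 81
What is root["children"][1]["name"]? "node_910"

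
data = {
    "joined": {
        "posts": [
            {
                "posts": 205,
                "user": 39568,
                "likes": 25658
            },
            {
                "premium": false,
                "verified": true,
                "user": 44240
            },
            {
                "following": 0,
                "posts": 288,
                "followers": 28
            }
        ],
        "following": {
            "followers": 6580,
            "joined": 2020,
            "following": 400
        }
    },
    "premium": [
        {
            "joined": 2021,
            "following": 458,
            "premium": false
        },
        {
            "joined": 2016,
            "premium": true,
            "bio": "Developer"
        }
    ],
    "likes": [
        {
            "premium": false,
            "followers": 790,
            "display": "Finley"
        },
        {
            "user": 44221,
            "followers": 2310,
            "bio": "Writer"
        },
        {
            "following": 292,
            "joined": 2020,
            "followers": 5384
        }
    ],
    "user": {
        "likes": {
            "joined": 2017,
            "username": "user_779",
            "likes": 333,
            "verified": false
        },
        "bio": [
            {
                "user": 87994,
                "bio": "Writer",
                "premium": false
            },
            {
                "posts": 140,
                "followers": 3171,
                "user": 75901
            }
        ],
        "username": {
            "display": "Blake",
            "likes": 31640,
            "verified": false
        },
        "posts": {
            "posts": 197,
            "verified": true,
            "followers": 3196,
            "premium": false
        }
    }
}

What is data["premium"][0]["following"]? 458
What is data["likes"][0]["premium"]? False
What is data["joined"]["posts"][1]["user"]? 44240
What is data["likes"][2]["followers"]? 5384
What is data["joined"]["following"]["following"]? 400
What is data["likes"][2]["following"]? 292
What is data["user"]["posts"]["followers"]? 3196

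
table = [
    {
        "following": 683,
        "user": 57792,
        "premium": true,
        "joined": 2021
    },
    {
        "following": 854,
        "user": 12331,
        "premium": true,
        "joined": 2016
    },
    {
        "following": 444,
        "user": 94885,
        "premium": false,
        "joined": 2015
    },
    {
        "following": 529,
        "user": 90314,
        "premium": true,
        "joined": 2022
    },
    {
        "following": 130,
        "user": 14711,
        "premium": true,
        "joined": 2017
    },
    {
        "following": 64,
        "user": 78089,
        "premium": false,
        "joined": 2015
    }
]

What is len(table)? 6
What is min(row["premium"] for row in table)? False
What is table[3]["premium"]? True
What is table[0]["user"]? 57792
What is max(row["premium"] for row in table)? True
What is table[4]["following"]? 130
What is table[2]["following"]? 444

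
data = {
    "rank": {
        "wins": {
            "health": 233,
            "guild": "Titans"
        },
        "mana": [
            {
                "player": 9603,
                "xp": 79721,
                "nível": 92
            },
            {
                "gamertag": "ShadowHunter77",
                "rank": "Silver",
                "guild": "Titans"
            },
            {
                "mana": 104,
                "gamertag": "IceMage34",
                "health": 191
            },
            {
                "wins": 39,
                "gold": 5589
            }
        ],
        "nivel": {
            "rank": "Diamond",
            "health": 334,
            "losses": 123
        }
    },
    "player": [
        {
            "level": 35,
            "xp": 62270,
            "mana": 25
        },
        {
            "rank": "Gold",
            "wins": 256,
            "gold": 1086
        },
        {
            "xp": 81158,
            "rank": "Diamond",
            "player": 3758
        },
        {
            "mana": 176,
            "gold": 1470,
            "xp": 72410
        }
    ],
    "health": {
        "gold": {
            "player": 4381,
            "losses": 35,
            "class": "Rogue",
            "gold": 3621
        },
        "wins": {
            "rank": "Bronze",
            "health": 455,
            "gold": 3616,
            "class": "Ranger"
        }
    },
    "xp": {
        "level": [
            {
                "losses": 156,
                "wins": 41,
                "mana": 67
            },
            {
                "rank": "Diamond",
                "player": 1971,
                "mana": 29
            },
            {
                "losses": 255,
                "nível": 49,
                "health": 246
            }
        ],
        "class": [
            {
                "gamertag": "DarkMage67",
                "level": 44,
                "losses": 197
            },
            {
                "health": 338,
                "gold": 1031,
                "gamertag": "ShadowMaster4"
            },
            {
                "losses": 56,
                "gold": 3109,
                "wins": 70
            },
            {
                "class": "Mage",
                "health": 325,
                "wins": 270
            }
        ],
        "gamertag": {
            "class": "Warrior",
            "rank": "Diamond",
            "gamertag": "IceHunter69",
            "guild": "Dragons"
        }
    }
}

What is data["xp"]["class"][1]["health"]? 338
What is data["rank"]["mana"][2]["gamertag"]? "IceMage34"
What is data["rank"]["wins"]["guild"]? "Titans"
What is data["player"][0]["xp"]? 62270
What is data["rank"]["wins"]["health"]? 233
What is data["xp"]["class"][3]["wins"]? 270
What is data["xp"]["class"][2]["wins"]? 70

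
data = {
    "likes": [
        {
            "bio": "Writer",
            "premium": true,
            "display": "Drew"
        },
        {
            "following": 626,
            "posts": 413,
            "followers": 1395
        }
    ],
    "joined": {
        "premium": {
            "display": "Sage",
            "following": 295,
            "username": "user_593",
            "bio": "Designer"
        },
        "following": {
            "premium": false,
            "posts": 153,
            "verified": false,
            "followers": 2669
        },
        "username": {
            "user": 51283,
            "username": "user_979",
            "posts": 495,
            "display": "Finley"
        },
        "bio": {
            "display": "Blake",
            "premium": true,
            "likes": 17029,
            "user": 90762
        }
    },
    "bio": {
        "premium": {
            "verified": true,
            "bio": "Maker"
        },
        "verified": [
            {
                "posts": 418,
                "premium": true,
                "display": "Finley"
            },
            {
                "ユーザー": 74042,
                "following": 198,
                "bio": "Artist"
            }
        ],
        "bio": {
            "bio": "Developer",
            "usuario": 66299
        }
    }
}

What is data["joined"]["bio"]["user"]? 90762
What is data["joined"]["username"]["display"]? "Finley"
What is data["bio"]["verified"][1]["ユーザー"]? 74042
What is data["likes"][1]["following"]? 626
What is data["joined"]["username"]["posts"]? 495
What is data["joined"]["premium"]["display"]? "Sage"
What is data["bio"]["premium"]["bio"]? "Maker"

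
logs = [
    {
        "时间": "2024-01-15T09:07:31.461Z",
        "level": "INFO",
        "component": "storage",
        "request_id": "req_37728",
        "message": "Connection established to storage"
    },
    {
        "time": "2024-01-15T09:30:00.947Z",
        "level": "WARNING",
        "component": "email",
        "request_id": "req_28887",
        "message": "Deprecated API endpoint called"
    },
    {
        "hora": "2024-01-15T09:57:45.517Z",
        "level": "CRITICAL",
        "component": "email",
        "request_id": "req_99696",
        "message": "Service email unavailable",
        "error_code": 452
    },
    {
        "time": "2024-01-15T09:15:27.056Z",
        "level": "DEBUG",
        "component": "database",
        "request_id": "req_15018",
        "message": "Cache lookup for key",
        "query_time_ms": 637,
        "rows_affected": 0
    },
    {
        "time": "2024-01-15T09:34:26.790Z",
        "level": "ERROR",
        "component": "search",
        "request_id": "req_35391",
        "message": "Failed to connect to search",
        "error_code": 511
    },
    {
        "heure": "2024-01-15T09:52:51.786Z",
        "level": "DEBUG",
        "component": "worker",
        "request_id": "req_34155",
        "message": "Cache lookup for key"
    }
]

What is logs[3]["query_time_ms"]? 637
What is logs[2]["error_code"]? 452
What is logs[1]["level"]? "WARNING"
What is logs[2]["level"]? "CRITICAL"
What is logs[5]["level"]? "DEBUG"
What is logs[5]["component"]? "worker"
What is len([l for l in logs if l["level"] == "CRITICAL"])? 1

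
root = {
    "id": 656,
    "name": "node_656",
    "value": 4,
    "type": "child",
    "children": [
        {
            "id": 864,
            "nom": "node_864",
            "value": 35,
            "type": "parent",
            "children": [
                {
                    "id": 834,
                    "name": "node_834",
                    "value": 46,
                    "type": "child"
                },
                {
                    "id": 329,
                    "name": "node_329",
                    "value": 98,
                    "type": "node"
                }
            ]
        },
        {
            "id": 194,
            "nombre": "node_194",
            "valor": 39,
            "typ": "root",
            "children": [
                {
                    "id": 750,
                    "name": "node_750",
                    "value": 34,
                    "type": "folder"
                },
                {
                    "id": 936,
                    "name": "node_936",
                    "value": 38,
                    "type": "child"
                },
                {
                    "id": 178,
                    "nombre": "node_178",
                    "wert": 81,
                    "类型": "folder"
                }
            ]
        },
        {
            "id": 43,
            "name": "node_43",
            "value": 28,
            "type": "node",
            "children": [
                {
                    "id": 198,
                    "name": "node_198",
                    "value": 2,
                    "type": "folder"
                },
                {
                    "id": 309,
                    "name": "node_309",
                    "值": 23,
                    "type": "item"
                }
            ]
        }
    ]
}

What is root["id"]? 656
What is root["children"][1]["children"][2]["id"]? 178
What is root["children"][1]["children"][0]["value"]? 34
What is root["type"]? "child"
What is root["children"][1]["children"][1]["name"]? "node_936"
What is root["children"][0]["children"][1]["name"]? "node_329"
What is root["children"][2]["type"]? "node"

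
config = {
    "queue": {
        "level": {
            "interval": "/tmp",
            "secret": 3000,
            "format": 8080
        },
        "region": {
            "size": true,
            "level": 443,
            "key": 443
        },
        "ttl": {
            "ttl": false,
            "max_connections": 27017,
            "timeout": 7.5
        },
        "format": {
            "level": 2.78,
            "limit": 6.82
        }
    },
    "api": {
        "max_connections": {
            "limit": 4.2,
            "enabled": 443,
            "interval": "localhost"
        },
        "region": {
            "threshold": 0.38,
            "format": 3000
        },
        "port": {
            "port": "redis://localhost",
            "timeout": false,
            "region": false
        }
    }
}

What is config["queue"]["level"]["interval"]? "/tmp"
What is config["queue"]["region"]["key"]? 443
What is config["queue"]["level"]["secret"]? 3000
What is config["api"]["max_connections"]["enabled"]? 443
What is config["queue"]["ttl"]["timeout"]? 7.5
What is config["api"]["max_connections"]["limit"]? 4.2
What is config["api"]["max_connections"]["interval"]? "localhost"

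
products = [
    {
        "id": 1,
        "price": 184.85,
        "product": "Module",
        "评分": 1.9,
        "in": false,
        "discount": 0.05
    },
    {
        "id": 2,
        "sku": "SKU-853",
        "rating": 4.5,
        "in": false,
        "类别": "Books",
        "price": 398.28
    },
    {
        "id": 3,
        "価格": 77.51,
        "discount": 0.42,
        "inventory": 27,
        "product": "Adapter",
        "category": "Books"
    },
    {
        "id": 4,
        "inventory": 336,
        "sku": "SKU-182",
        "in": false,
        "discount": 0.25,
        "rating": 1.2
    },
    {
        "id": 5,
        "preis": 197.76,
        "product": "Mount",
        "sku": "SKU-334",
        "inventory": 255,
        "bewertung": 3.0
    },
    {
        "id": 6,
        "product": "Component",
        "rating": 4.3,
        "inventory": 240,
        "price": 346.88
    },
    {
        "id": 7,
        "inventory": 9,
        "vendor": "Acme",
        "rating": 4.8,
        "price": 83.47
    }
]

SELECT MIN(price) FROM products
83.47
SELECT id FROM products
[1, 2, 3, 4, 5, 6, 7]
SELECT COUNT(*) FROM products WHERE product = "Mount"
1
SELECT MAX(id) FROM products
7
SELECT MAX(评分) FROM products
1.9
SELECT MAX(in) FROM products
False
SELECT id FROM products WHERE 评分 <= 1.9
[1]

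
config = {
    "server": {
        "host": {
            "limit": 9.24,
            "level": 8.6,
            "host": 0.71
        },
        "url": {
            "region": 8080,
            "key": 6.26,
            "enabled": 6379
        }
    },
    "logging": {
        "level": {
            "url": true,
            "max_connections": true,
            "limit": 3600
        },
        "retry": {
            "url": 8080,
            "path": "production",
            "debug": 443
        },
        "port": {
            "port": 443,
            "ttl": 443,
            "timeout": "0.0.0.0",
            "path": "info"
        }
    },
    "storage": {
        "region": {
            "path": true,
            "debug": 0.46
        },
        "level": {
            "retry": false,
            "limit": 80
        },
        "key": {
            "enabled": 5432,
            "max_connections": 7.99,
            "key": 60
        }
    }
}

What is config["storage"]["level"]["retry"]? False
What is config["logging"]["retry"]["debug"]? 443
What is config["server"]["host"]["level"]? 8.6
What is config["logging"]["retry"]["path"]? "production"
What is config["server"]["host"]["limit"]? 9.24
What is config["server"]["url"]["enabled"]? 6379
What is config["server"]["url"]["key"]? 6.26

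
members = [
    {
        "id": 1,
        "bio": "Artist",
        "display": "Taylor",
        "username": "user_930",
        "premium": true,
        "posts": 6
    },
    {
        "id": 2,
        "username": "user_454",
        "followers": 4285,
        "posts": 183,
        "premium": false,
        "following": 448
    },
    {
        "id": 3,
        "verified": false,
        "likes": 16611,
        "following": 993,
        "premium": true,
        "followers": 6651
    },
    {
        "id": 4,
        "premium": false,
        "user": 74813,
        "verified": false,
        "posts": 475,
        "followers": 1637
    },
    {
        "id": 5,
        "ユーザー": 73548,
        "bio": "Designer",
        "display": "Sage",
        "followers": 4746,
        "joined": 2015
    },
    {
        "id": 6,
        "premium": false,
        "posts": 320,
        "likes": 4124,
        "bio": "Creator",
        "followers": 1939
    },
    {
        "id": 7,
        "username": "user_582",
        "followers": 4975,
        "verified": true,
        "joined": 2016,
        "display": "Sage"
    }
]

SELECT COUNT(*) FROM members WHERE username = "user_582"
1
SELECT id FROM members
[1, 2, 3, 4, 5, 6, 7]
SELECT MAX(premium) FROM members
True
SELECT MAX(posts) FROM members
475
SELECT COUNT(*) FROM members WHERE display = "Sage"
2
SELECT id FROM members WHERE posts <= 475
[1, 2, 4, 6]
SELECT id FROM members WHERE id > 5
[6, 7]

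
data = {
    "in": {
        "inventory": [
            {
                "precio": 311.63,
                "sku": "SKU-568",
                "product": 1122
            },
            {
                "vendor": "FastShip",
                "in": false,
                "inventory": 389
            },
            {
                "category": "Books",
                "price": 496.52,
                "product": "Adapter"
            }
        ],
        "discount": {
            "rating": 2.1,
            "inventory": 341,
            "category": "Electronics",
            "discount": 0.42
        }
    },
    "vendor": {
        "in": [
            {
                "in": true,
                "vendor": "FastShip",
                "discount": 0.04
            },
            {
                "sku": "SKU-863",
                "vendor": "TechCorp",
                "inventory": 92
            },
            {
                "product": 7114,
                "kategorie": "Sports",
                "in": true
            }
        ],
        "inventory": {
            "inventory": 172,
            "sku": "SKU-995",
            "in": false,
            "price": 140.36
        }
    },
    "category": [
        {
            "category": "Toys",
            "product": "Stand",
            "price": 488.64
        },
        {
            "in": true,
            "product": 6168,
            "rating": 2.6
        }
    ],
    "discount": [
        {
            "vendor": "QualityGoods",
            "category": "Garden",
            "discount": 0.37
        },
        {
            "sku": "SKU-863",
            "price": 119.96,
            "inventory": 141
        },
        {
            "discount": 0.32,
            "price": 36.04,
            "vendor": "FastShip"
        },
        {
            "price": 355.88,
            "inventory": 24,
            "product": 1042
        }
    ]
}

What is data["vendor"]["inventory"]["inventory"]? 172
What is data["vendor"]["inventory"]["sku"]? "SKU-995"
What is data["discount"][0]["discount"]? 0.37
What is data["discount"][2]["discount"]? 0.32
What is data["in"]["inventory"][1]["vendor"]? "FastShip"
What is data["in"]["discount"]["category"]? "Electronics"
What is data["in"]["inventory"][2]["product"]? "Adapter"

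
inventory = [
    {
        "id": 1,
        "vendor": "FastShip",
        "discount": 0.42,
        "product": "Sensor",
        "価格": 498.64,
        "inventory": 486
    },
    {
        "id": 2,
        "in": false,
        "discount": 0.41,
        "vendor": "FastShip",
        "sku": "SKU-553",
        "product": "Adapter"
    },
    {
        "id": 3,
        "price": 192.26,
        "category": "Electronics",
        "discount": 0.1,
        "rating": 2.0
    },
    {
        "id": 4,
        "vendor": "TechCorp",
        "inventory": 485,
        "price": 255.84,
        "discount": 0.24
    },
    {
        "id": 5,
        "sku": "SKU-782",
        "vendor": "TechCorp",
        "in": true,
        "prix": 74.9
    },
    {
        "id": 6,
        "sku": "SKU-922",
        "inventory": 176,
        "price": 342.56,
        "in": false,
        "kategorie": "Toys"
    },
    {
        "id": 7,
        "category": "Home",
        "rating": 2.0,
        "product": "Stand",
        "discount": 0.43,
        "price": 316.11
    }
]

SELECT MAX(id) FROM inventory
7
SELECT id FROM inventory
[1, 2, 3, 4, 5, 6, 7]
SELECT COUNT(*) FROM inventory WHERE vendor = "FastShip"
2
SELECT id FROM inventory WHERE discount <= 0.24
[3, 4]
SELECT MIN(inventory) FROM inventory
176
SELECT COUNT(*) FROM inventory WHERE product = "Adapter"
1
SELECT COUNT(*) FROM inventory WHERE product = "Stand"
1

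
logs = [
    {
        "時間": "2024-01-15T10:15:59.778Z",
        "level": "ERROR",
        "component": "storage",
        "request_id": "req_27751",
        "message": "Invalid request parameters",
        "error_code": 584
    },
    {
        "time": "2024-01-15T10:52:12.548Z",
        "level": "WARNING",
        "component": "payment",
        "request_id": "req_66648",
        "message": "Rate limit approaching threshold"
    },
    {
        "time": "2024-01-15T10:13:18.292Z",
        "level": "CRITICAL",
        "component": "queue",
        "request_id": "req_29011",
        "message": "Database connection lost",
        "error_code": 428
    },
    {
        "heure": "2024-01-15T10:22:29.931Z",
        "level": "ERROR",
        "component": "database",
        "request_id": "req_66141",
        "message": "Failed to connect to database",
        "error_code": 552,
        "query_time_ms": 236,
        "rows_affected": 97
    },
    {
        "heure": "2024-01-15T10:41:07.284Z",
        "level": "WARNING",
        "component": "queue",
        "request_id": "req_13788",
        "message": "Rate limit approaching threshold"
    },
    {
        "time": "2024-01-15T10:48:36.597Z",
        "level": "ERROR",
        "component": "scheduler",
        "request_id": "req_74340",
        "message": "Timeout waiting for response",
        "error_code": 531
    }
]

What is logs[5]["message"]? "Timeout waiting for response"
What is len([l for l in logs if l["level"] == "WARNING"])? 2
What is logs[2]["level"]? "CRITICAL"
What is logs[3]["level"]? "ERROR"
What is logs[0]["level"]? "ERROR"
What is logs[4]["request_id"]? "req_13788"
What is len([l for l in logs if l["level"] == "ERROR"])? 3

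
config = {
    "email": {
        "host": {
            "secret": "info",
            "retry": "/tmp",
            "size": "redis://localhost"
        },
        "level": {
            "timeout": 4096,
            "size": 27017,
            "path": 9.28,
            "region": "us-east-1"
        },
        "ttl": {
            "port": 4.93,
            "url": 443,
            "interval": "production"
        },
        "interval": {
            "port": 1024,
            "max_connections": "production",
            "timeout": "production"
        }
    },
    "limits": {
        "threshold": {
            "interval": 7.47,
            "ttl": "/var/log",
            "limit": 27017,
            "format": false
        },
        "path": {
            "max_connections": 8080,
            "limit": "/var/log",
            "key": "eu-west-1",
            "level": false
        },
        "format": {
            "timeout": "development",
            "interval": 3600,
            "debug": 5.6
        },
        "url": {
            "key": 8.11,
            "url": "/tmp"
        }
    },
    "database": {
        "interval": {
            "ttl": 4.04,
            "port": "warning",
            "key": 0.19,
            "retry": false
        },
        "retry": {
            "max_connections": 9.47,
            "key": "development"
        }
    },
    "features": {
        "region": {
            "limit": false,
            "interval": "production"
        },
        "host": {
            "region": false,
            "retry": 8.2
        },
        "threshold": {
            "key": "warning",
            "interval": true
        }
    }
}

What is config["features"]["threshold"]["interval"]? True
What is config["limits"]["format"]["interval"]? 3600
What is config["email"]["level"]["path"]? 9.28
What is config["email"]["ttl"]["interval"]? "production"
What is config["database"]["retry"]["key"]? "development"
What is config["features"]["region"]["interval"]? "production"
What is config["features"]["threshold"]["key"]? "warning"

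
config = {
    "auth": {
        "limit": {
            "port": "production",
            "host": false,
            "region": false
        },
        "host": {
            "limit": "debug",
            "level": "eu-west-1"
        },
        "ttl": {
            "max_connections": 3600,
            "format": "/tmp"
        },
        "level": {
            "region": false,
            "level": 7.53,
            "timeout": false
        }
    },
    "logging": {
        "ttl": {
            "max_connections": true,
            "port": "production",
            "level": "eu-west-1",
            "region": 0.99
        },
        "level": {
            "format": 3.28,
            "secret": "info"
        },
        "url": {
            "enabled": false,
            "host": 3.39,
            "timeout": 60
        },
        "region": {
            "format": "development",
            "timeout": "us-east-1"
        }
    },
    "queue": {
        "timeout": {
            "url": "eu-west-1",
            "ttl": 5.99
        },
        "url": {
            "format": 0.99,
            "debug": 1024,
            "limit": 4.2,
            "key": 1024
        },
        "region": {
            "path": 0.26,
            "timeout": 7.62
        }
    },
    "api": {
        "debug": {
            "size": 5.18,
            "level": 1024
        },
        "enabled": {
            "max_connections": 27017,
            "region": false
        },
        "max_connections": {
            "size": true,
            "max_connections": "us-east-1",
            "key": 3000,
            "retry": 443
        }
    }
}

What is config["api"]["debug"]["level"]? 1024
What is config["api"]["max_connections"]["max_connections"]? "us-east-1"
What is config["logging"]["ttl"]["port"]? "production"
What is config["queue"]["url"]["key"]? 1024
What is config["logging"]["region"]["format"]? "development"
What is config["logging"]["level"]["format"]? 3.28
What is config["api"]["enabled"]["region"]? False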